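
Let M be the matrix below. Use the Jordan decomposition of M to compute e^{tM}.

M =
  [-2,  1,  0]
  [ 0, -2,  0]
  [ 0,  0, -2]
e^{tM} =
  [exp(-2*t), t*exp(-2*t), 0]
  [0, exp(-2*t), 0]
  [0, 0, exp(-2*t)]

Strategy: write M = P · J · P⁻¹ where J is a Jordan canonical form, so e^{tM} = P · e^{tJ} · P⁻¹, and e^{tJ} can be computed block-by-block.

M has Jordan form
J =
  [-2,  1,  0]
  [ 0, -2,  0]
  [ 0,  0, -2]
(up to reordering of blocks).

Per-block formulas:
  For a 1×1 block at λ = -2: exp(t · [-2]) = [e^(-2t)].
  For a 2×2 Jordan block J_2(-2): exp(t · J_2(-2)) = e^(-2t)·(I + t·N), where N is the 2×2 nilpotent shift.

After assembling e^{tJ} and conjugating by P, we get:

e^{tM} =
  [exp(-2*t), t*exp(-2*t), 0]
  [0, exp(-2*t), 0]
  [0, 0, exp(-2*t)]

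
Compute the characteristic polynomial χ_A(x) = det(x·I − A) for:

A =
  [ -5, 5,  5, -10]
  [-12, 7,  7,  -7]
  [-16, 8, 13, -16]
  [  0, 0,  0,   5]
x^4 - 20*x^3 + 150*x^2 - 500*x + 625

Expanding det(x·I − A) (e.g. by cofactor expansion or by noting that A is similar to its Jordan form J, which has the same characteristic polynomial as A) gives
  χ_A(x) = x^4 - 20*x^3 + 150*x^2 - 500*x + 625
which factors as (x - 5)^4. The eigenvalues (with algebraic multiplicities) are λ = 5 with multiplicity 4.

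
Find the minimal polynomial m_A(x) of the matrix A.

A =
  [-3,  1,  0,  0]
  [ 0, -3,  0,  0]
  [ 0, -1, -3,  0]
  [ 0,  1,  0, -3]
x^2 + 6*x + 9

The characteristic polynomial is χ_A(x) = (x + 3)^4, so the eigenvalues are known. The minimal polynomial is
  m_A(x) = Π_λ (x − λ)^{k_λ}
where k_λ is the size of the *largest* Jordan block for λ (equivalently, the smallest k with (A − λI)^k v = 0 for every generalised eigenvector v of λ).

  λ = -3: largest Jordan block has size 2, contributing (x + 3)^2

So m_A(x) = (x + 3)^2 = x^2 + 6*x + 9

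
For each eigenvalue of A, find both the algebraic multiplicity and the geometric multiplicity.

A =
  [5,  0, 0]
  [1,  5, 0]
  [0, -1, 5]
λ = 5: alg = 3, geom = 1

Step 1 — factor the characteristic polynomial to read off the algebraic multiplicities:
  χ_A(x) = (x - 5)^3

Step 2 — compute geometric multiplicities via the rank-nullity identity g(λ) = n − rank(A − λI):
  rank(A − (5)·I) = 2, so dim ker(A − (5)·I) = n − 2 = 1

Summary:
  λ = 5: algebraic multiplicity = 3, geometric multiplicity = 1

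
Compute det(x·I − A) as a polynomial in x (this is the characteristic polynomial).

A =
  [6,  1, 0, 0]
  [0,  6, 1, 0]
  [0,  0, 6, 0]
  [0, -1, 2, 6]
x^4 - 24*x^3 + 216*x^2 - 864*x + 1296

Expanding det(x·I − A) (e.g. by cofactor expansion or by noting that A is similar to its Jordan form J, which has the same characteristic polynomial as A) gives
  χ_A(x) = x^4 - 24*x^3 + 216*x^2 - 864*x + 1296
which factors as (x - 6)^4. The eigenvalues (with algebraic multiplicities) are λ = 6 with multiplicity 4.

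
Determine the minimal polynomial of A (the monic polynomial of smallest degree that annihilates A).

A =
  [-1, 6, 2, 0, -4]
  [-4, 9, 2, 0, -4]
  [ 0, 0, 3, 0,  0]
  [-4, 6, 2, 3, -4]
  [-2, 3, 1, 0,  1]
x^2 - 6*x + 9

The characteristic polynomial is χ_A(x) = (x - 3)^5, so the eigenvalues are known. The minimal polynomial is
  m_A(x) = Π_λ (x − λ)^{k_λ}
where k_λ is the size of the *largest* Jordan block for λ (equivalently, the smallest k with (A − λI)^k v = 0 for every generalised eigenvector v of λ).

  λ = 3: largest Jordan block has size 2, contributing (x − 3)^2

So m_A(x) = (x - 3)^2 = x^2 - 6*x + 9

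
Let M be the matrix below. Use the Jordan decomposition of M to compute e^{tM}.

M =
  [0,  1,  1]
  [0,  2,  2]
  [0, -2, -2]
e^{tM} =
  [1, t, t]
  [0, 2*t + 1, 2*t]
  [0, -2*t, 1 - 2*t]

Strategy: write M = P · J · P⁻¹ where J is a Jordan canonical form, so e^{tM} = P · e^{tJ} · P⁻¹, and e^{tJ} can be computed block-by-block.

M has Jordan form
J =
  [0, 1, 0]
  [0, 0, 0]
  [0, 0, 0]
(up to reordering of blocks).

Per-block formulas:
  For a 2×2 Jordan block J_2(0): exp(t · J_2(0)) = e^(0t)·(I + t·N), where N is the 2×2 nilpotent shift.
  For a 1×1 block at λ = 0: exp(t · [0]) = [e^(0t)].

After assembling e^{tJ} and conjugating by P, we get:

e^{tM} =
  [1, t, t]
  [0, 2*t + 1, 2*t]
  [0, -2*t, 1 - 2*t]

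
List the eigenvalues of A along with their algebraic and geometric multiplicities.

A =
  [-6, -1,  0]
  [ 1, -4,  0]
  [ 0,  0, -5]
λ = -5: alg = 3, geom = 2

Step 1 — factor the characteristic polynomial to read off the algebraic multiplicities:
  χ_A(x) = (x + 5)^3

Step 2 — compute geometric multiplicities via the rank-nullity identity g(λ) = n − rank(A − λI):
  rank(A − (-5)·I) = 1, so dim ker(A − (-5)·I) = n − 1 = 2

Summary:
  λ = -5: algebraic multiplicity = 3, geometric multiplicity = 2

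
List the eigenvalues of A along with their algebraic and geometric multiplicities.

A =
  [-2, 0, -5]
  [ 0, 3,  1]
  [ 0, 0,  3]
λ = -2: alg = 1, geom = 1; λ = 3: alg = 2, geom = 1

Step 1 — factor the characteristic polynomial to read off the algebraic multiplicities:
  χ_A(x) = (x - 3)^2*(x + 2)

Step 2 — compute geometric multiplicities via the rank-nullity identity g(λ) = n − rank(A − λI):
  rank(A − (-2)·I) = 2, so dim ker(A − (-2)·I) = n − 2 = 1
  rank(A − (3)·I) = 2, so dim ker(A − (3)·I) = n − 2 = 1

Summary:
  λ = -2: algebraic multiplicity = 1, geometric multiplicity = 1
  λ = 3: algebraic multiplicity = 2, geometric multiplicity = 1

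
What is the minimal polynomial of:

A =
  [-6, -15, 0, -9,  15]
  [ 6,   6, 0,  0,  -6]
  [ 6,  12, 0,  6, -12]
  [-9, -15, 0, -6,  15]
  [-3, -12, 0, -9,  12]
x^2 - 3*x

The characteristic polynomial is χ_A(x) = x^3*(x - 3)^2, so the eigenvalues are known. The minimal polynomial is
  m_A(x) = Π_λ (x − λ)^{k_λ}
where k_λ is the size of the *largest* Jordan block for λ (equivalently, the smallest k with (A − λI)^k v = 0 for every generalised eigenvector v of λ).

  λ = 0: largest Jordan block has size 1, contributing (x − 0)
  λ = 3: largest Jordan block has size 1, contributing (x − 3)

So m_A(x) = x*(x - 3) = x^2 - 3*x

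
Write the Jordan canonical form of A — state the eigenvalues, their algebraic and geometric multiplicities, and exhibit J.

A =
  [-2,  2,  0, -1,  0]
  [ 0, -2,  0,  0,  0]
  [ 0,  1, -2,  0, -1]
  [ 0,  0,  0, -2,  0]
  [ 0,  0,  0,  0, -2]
J_2(-2) ⊕ J_2(-2) ⊕ J_1(-2)

The characteristic polynomial is
  det(x·I − A) = x^5 + 10*x^4 + 40*x^3 + 80*x^2 + 80*x + 32 = (x + 2)^5

Eigenvalues and multiplicities (the geometric multiplicity of λ is n − rank(A − λI), which equals the number of Jordan blocks for λ):
  λ = -2: algebraic multiplicity = 5, geometric multiplicity = 3

Determining the block sizes for each eigenvalue:
  λ = -2: with am = 5 and gm = 3, the partition is not yet determined (e.g. several partitions of 5 into 3 parts exist). Let N = A − (-2)·I. Computing rank(N^1) = 2, rank(N^2) = 0; the number of blocks of size ≥ j is rank(N^{j−1}) − rank(N^j), giving [3, 2]. So we have 2 block(s) of size 2, 1 block(s) of size 1 → block sizes [2, 2, 1]

Assembling the blocks gives a Jordan form
J =
  [-2,  1,  0,  0,  0]
  [ 0, -2,  0,  0,  0]
  [ 0,  0, -2,  1,  0]
  [ 0,  0,  0, -2,  0]
  [ 0,  0,  0,  0, -2]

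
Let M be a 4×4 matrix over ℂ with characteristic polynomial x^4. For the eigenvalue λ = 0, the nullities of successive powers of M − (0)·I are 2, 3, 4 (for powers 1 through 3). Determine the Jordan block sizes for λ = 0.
Block sizes for λ = 0: [3, 1]

From the dimensions of kernels of powers, the number of Jordan blocks of size at least j is d_j − d_{j−1} where d_j = dim ker(N^j) (with d_0 = 0). Computing the differences gives [2, 1, 1].
The number of blocks of size exactly k is (#blocks of size ≥ k) − (#blocks of size ≥ k + 1), so the partition is: 1 block(s) of size 1, 1 block(s) of size 3.
In nonincreasing order the block sizes are [3, 1].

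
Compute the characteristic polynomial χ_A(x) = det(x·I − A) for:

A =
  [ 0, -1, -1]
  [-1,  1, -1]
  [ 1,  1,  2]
x^3 - 3*x^2 + 3*x - 1

Expanding det(x·I − A) (e.g. by cofactor expansion or by noting that A is similar to its Jordan form J, which has the same characteristic polynomial as A) gives
  χ_A(x) = x^3 - 3*x^2 + 3*x - 1
which factors as (x - 1)^3. The eigenvalues (with algebraic multiplicities) are λ = 1 with multiplicity 3.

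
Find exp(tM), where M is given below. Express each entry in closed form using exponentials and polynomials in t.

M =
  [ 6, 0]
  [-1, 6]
e^{tM} =
  [exp(6*t), 0]
  [-t*exp(6*t), exp(6*t)]

Strategy: write M = P · J · P⁻¹ where J is a Jordan canonical form, so e^{tM} = P · e^{tJ} · P⁻¹, and e^{tJ} can be computed block-by-block.

M has Jordan form
J =
  [6, 1]
  [0, 6]
(up to reordering of blocks).

Per-block formulas:
  For a 2×2 Jordan block J_2(6): exp(t · J_2(6)) = e^(6t)·(I + t·N), where N is the 2×2 nilpotent shift.

After assembling e^{tJ} and conjugating by P, we get:

e^{tM} =
  [exp(6*t), 0]
  [-t*exp(6*t), exp(6*t)]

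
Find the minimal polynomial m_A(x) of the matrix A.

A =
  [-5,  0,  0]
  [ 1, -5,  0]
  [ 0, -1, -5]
x^3 + 15*x^2 + 75*x + 125

The characteristic polynomial is χ_A(x) = (x + 5)^3, so the eigenvalues are known. The minimal polynomial is
  m_A(x) = Π_λ (x − λ)^{k_λ}
where k_λ is the size of the *largest* Jordan block for λ (equivalently, the smallest k with (A − λI)^k v = 0 for every generalised eigenvector v of λ).

  λ = -5: largest Jordan block has size 3, contributing (x + 5)^3

So m_A(x) = (x + 5)^3 = x^3 + 15*x^2 + 75*x + 125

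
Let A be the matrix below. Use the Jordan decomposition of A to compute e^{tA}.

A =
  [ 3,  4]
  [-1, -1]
e^{tA} =
  [2*t*exp(t) + exp(t), 4*t*exp(t)]
  [-t*exp(t), -2*t*exp(t) + exp(t)]

Strategy: write A = P · J · P⁻¹ where J is a Jordan canonical form, so e^{tA} = P · e^{tJ} · P⁻¹, and e^{tJ} can be computed block-by-block.

A has Jordan form
J =
  [1, 1]
  [0, 1]
(up to reordering of blocks).

Per-block formulas:
  For a 2×2 Jordan block J_2(1): exp(t · J_2(1)) = e^(1t)·(I + t·N), where N is the 2×2 nilpotent shift.

After assembling e^{tJ} and conjugating by P, we get:

e^{tA} =
  [2*t*exp(t) + exp(t), 4*t*exp(t)]
  [-t*exp(t), -2*t*exp(t) + exp(t)]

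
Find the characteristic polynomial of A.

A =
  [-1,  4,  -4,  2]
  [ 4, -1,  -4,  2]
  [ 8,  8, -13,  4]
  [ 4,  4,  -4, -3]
x^4 + 18*x^3 + 120*x^2 + 350*x + 375

Expanding det(x·I − A) (e.g. by cofactor expansion or by noting that A is similar to its Jordan form J, which has the same characteristic polynomial as A) gives
  χ_A(x) = x^4 + 18*x^3 + 120*x^2 + 350*x + 375
which factors as (x + 3)*(x + 5)^3. The eigenvalues (with algebraic multiplicities) are λ = -5 with multiplicity 3, λ = -3 with multiplicity 1.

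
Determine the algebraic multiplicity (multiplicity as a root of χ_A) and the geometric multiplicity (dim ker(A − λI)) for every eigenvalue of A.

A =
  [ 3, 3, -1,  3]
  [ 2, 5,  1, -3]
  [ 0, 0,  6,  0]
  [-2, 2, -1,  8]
λ = 5: alg = 2, geom = 1; λ = 6: alg = 2, geom = 1

Step 1 — factor the characteristic polynomial to read off the algebraic multiplicities:
  χ_A(x) = (x - 6)^2*(x - 5)^2

Step 2 — compute geometric multiplicities via the rank-nullity identity g(λ) = n − rank(A − λI):
  rank(A − (5)·I) = 3, so dim ker(A − (5)·I) = n − 3 = 1
  rank(A − (6)·I) = 3, so dim ker(A − (6)·I) = n − 3 = 1

Summary:
  λ = 5: algebraic multiplicity = 2, geometric multiplicity = 1
  λ = 6: algebraic multiplicity = 2, geometric multiplicity = 1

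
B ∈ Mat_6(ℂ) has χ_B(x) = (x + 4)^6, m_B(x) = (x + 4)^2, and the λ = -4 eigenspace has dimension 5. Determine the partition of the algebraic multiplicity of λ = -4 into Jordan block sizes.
Block sizes for λ = -4: [2, 1, 1, 1, 1]

Step 1 — from the characteristic polynomial, algebraic multiplicity of λ = -4 is 6. From dim ker(B − (-4)·I) = 5, there are exactly 5 Jordan blocks for λ = -4.
Step 2 — from the minimal polynomial, the factor (x + 4)^2 tells us the largest block for λ = -4 has size 2.
Step 3 — with total size 6, 5 blocks, and largest block 2, the block sizes (in nonincreasing order) are [2, 1, 1, 1, 1].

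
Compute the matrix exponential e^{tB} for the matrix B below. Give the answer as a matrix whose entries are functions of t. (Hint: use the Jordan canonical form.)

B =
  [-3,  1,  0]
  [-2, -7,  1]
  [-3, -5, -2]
e^{tB} =
  [-t^2*exp(-4*t)/2 + t*exp(-4*t) + exp(-4*t), -t^2*exp(-4*t) + t*exp(-4*t), t^2*exp(-4*t)/2]
  [t^2*exp(-4*t)/2 - 2*t*exp(-4*t), t^2*exp(-4*t) - 3*t*exp(-4*t) + exp(-4*t), -t^2*exp(-4*t)/2 + t*exp(-4*t)]
  [t^2*exp(-4*t)/2 - 3*t*exp(-4*t), t^2*exp(-4*t) - 5*t*exp(-4*t), -t^2*exp(-4*t)/2 + 2*t*exp(-4*t) + exp(-4*t)]

Strategy: write B = P · J · P⁻¹ where J is a Jordan canonical form, so e^{tB} = P · e^{tJ} · P⁻¹, and e^{tJ} can be computed block-by-block.

B has Jordan form
J =
  [-4,  1,  0]
  [ 0, -4,  1]
  [ 0,  0, -4]
(up to reordering of blocks).

Per-block formulas:
  For a 3×3 Jordan block J_3(-4): exp(t · J_3(-4)) = e^(-4t)·(I + t·N + (t^2/2)·N^2), where N is the 3×3 nilpotent shift.

After assembling e^{tJ} and conjugating by P, we get:

e^{tB} =
  [-t^2*exp(-4*t)/2 + t*exp(-4*t) + exp(-4*t), -t^2*exp(-4*t) + t*exp(-4*t), t^2*exp(-4*t)/2]
  [t^2*exp(-4*t)/2 - 2*t*exp(-4*t), t^2*exp(-4*t) - 3*t*exp(-4*t) + exp(-4*t), -t^2*exp(-4*t)/2 + t*exp(-4*t)]
  [t^2*exp(-4*t)/2 - 3*t*exp(-4*t), t^2*exp(-4*t) - 5*t*exp(-4*t), -t^2*exp(-4*t)/2 + 2*t*exp(-4*t) + exp(-4*t)]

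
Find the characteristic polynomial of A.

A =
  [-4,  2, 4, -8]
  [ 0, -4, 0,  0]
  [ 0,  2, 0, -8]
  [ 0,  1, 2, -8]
x^4 + 16*x^3 + 96*x^2 + 256*x + 256

Expanding det(x·I − A) (e.g. by cofactor expansion or by noting that A is similar to its Jordan form J, which has the same characteristic polynomial as A) gives
  χ_A(x) = x^4 + 16*x^3 + 96*x^2 + 256*x + 256
which factors as (x + 4)^4. The eigenvalues (with algebraic multiplicities) are λ = -4 with multiplicity 4.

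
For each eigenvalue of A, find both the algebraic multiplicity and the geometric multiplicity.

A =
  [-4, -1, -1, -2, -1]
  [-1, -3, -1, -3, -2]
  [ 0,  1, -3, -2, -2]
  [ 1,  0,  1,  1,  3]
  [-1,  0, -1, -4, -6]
λ = -3: alg = 5, geom = 2

Step 1 — factor the characteristic polynomial to read off the algebraic multiplicities:
  χ_A(x) = (x + 3)^5

Step 2 — compute geometric multiplicities via the rank-nullity identity g(λ) = n − rank(A − λI):
  rank(A − (-3)·I) = 3, so dim ker(A − (-3)·I) = n − 3 = 2

Summary:
  λ = -3: algebraic multiplicity = 5, geometric multiplicity = 2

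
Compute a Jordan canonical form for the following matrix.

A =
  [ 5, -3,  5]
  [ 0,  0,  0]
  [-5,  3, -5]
J_2(0) ⊕ J_1(0)

The characteristic polynomial is
  det(x·I − A) = x^3

Eigenvalues and multiplicities (the geometric multiplicity of λ is n − rank(A − λI), which equals the number of Jordan blocks for λ):
  λ = 0: algebraic multiplicity = 3, geometric multiplicity = 2

Determining the block sizes for each eigenvalue:
  λ = 0: 2 blocks summing to 3 forces exactly one block of size 2 and the rest size 1 → block sizes [2, 1]

Assembling the blocks gives a Jordan form
J =
  [0, 1, 0]
  [0, 0, 0]
  [0, 0, 0]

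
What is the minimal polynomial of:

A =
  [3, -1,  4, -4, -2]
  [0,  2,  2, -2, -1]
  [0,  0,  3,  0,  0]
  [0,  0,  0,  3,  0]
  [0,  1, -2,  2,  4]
x^3 - 9*x^2 + 27*x - 27

The characteristic polynomial is χ_A(x) = (x - 3)^5, so the eigenvalues are known. The minimal polynomial is
  m_A(x) = Π_λ (x − λ)^{k_λ}
where k_λ is the size of the *largest* Jordan block for λ (equivalently, the smallest k with (A − λI)^k v = 0 for every generalised eigenvector v of λ).

  λ = 3: largest Jordan block has size 3, contributing (x − 3)^3

So m_A(x) = (x - 3)^3 = x^3 - 9*x^2 + 27*x - 27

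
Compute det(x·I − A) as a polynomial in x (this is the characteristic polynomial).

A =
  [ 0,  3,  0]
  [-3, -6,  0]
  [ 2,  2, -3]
x^3 + 9*x^2 + 27*x + 27

Expanding det(x·I − A) (e.g. by cofactor expansion or by noting that A is similar to its Jordan form J, which has the same characteristic polynomial as A) gives
  χ_A(x) = x^3 + 9*x^2 + 27*x + 27
which factors as (x + 3)^3. The eigenvalues (with algebraic multiplicities) are λ = -3 with multiplicity 3.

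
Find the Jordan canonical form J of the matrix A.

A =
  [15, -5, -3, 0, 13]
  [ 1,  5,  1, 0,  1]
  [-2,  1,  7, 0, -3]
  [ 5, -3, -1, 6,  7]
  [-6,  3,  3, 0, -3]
J_3(6) ⊕ J_1(6) ⊕ J_1(6)

The characteristic polynomial is
  det(x·I − A) = x^5 - 30*x^4 + 360*x^3 - 2160*x^2 + 6480*x - 7776 = (x - 6)^5

Eigenvalues and multiplicities (the geometric multiplicity of λ is n − rank(A − λI), which equals the number of Jordan blocks for λ):
  λ = 6: algebraic multiplicity = 5, geometric multiplicity = 3

Determining the block sizes for each eigenvalue:
  λ = 6: with am = 5 and gm = 3, the partition is not yet determined (e.g. several partitions of 5 into 3 parts exist). Let N = A − (6)·I. Computing rank(N^1) = 2, rank(N^2) = 1, rank(N^3) = 0; the number of blocks of size ≥ j is rank(N^{j−1}) − rank(N^j), giving [3, 1, 1]. So we have 1 block(s) of size 3, 2 block(s) of size 1 → block sizes [3, 1, 1]

Assembling the blocks gives a Jordan form
J =
  [6, 1, 0, 0, 0]
  [0, 6, 1, 0, 0]
  [0, 0, 6, 0, 0]
  [0, 0, 0, 6, 0]
  [0, 0, 0, 0, 6]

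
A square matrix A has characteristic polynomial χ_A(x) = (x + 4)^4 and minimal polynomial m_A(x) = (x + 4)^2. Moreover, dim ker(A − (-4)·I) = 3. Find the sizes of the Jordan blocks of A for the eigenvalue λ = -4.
Block sizes for λ = -4: [2, 1, 1]

Step 1 — from the characteristic polynomial, algebraic multiplicity of λ = -4 is 4. From dim ker(A − (-4)·I) = 3, there are exactly 3 Jordan blocks for λ = -4.
Step 2 — from the minimal polynomial, the factor (x + 4)^2 tells us the largest block for λ = -4 has size 2.
Step 3 — with total size 4, 3 blocks, and largest block 2, the block sizes (in nonincreasing order) are [2, 1, 1].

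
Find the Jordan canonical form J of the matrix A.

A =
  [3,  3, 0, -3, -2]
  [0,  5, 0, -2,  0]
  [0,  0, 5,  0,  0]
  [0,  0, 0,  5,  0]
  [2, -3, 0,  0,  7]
J_2(5) ⊕ J_2(5) ⊕ J_1(5)

The characteristic polynomial is
  det(x·I − A) = x^5 - 25*x^4 + 250*x^3 - 1250*x^2 + 3125*x - 3125 = (x - 5)^5

Eigenvalues and multiplicities (the geometric multiplicity of λ is n − rank(A − λI), which equals the number of Jordan blocks for λ):
  λ = 5: algebraic multiplicity = 5, geometric multiplicity = 3

Determining the block sizes for each eigenvalue:
  λ = 5: with am = 5 and gm = 3, the partition is not yet determined (e.g. several partitions of 5 into 3 parts exist). Let N = A − (5)·I. Computing rank(N^1) = 2, rank(N^2) = 0; the number of blocks of size ≥ j is rank(N^{j−1}) − rank(N^j), giving [3, 2]. So we have 2 block(s) of size 2, 1 block(s) of size 1 → block sizes [2, 2, 1]

Assembling the blocks gives a Jordan form
J =
  [5, 1, 0, 0, 0]
  [0, 5, 0, 0, 0]
  [0, 0, 5, 1, 0]
  [0, 0, 0, 5, 0]
  [0, 0, 0, 0, 5]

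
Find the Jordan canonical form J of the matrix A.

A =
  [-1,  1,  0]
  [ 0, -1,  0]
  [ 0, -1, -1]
J_2(-1) ⊕ J_1(-1)

The characteristic polynomial is
  det(x·I − A) = x^3 + 3*x^2 + 3*x + 1 = (x + 1)^3

Eigenvalues and multiplicities (the geometric multiplicity of λ is n − rank(A − λI), which equals the number of Jordan blocks for λ):
  λ = -1: algebraic multiplicity = 3, geometric multiplicity = 2

Determining the block sizes for each eigenvalue:
  λ = -1: 2 blocks summing to 3 forces exactly one block of size 2 and the rest size 1 → block sizes [2, 1]

Assembling the blocks gives a Jordan form
J =
  [-1,  1,  0]
  [ 0, -1,  0]
  [ 0,  0, -1]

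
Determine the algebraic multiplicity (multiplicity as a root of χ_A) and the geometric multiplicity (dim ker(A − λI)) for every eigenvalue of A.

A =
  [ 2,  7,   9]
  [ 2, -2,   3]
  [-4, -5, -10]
λ = -4: alg = 1, geom = 1; λ = -3: alg = 2, geom = 1

Step 1 — factor the characteristic polynomial to read off the algebraic multiplicities:
  χ_A(x) = (x + 3)^2*(x + 4)

Step 2 — compute geometric multiplicities via the rank-nullity identity g(λ) = n − rank(A − λI):
  rank(A − (-4)·I) = 2, so dim ker(A − (-4)·I) = n − 2 = 1
  rank(A − (-3)·I) = 2, so dim ker(A − (-3)·I) = n − 2 = 1

Summary:
  λ = -4: algebraic multiplicity = 1, geometric multiplicity = 1
  λ = -3: algebraic multiplicity = 2, geometric multiplicity = 1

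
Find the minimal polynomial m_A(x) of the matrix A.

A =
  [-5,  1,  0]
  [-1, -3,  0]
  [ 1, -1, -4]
x^2 + 8*x + 16

The characteristic polynomial is χ_A(x) = (x + 4)^3, so the eigenvalues are known. The minimal polynomial is
  m_A(x) = Π_λ (x − λ)^{k_λ}
where k_λ is the size of the *largest* Jordan block for λ (equivalently, the smallest k with (A − λI)^k v = 0 for every generalised eigenvector v of λ).

  λ = -4: largest Jordan block has size 2, contributing (x + 4)^2

So m_A(x) = (x + 4)^2 = x^2 + 8*x + 16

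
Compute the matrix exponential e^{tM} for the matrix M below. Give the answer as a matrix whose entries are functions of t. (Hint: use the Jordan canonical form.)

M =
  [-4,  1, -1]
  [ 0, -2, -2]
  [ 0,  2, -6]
e^{tM} =
  [exp(-4*t), t*exp(-4*t), -t*exp(-4*t)]
  [0, 2*t*exp(-4*t) + exp(-4*t), -2*t*exp(-4*t)]
  [0, 2*t*exp(-4*t), -2*t*exp(-4*t) + exp(-4*t)]

Strategy: write M = P · J · P⁻¹ where J is a Jordan canonical form, so e^{tM} = P · e^{tJ} · P⁻¹, and e^{tJ} can be computed block-by-block.

M has Jordan form
J =
  [-4,  1,  0]
  [ 0, -4,  0]
  [ 0,  0, -4]
(up to reordering of blocks).

Per-block formulas:
  For a 1×1 block at λ = -4: exp(t · [-4]) = [e^(-4t)].
  For a 2×2 Jordan block J_2(-4): exp(t · J_2(-4)) = e^(-4t)·(I + t·N), where N is the 2×2 nilpotent shift.

After assembling e^{tJ} and conjugating by P, we get:

e^{tM} =
  [exp(-4*t), t*exp(-4*t), -t*exp(-4*t)]
  [0, 2*t*exp(-4*t) + exp(-4*t), -2*t*exp(-4*t)]
  [0, 2*t*exp(-4*t), -2*t*exp(-4*t) + exp(-4*t)]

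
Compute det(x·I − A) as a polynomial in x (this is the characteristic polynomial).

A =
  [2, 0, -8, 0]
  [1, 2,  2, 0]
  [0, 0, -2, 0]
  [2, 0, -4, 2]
x^4 - 4*x^3 + 16*x - 16

Expanding det(x·I − A) (e.g. by cofactor expansion or by noting that A is similar to its Jordan form J, which has the same characteristic polynomial as A) gives
  χ_A(x) = x^4 - 4*x^3 + 16*x - 16
which factors as (x - 2)^3*(x + 2). The eigenvalues (with algebraic multiplicities) are λ = -2 with multiplicity 1, λ = 2 with multiplicity 3.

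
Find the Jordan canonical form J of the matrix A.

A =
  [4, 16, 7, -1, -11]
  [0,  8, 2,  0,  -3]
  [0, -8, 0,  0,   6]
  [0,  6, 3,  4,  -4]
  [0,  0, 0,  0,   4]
J_3(4) ⊕ J_2(4)

The characteristic polynomial is
  det(x·I − A) = x^5 - 20*x^4 + 160*x^3 - 640*x^2 + 1280*x - 1024 = (x - 4)^5

Eigenvalues and multiplicities (the geometric multiplicity of λ is n − rank(A − λI), which equals the number of Jordan blocks for λ):
  λ = 4: algebraic multiplicity = 5, geometric multiplicity = 2

Determining the block sizes for each eigenvalue:
  λ = 4: with am = 5 and gm = 2, the partition is not yet determined (e.g. several partitions of 5 into 2 parts exist). Let N = A − (4)·I. Computing rank(N^1) = 3, rank(N^2) = 1, rank(N^3) = 0; the number of blocks of size ≥ j is rank(N^{j−1}) − rank(N^j), giving [2, 2, 1]. So we have 1 block(s) of size 3, 1 block(s) of size 2 → block sizes [3, 2]

Assembling the blocks gives a Jordan form
J =
  [4, 1, 0, 0, 0]
  [0, 4, 1, 0, 0]
  [0, 0, 4, 0, 0]
  [0, 0, 0, 4, 1]
  [0, 0, 0, 0, 4]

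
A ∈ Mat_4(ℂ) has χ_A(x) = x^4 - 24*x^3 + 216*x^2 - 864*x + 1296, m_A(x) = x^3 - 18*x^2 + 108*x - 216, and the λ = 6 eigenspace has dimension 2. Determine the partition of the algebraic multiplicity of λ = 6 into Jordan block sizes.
Block sizes for λ = 6: [3, 1]

Step 1 — from the characteristic polynomial, algebraic multiplicity of λ = 6 is 4. From dim ker(A − (6)·I) = 2, there are exactly 2 Jordan blocks for λ = 6.
Step 2 — from the minimal polynomial, the factor (x − 6)^3 tells us the largest block for λ = 6 has size 3.
Step 3 — with total size 4, 2 blocks, and largest block 3, the block sizes (in nonincreasing order) are [3, 1].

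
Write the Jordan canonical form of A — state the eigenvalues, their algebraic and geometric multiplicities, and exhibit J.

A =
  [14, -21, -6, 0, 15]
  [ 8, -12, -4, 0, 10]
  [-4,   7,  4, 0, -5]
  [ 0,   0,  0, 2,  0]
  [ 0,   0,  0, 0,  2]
J_2(2) ⊕ J_1(2) ⊕ J_1(2) ⊕ J_1(2)

The characteristic polynomial is
  det(x·I − A) = x^5 - 10*x^4 + 40*x^3 - 80*x^2 + 80*x - 32 = (x - 2)^5

Eigenvalues and multiplicities (the geometric multiplicity of λ is n − rank(A − λI), which equals the number of Jordan blocks for λ):
  λ = 2: algebraic multiplicity = 5, geometric multiplicity = 4

Determining the block sizes for each eigenvalue:
  λ = 2: 4 blocks summing to 5 forces exactly one block of size 2 and the rest size 1 → block sizes [2, 1, 1, 1]

Assembling the blocks gives a Jordan form
J =
  [2, 1, 0, 0, 0]
  [0, 2, 0, 0, 0]
  [0, 0, 2, 0, 0]
  [0, 0, 0, 2, 0]
  [0, 0, 0, 0, 2]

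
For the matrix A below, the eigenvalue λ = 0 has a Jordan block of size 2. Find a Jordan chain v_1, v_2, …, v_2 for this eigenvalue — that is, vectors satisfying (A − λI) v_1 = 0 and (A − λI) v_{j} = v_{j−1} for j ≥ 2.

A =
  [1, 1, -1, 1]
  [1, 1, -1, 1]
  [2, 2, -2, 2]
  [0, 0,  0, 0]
A Jordan chain for λ = 0 of length 2:
v_1 = (1, 1, 2, 0)ᵀ
v_2 = (1, 0, 0, 0)ᵀ

Let N = A − (0)·I. We want v_2 with N^2 v_2 = 0 but N^1 v_2 ≠ 0; then v_{j-1} := N · v_j for j = 2, …, 2.

Pick v_2 = (1, 0, 0, 0)ᵀ.
Then v_1 = N · v_2 = (1, 1, 2, 0)ᵀ.

Sanity check: (A − (0)·I) v_1 = (0, 0, 0, 0)ᵀ = 0. ✓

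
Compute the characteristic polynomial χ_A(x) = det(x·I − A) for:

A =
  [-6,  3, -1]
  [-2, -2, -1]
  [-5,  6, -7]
x^3 + 15*x^2 + 75*x + 125

Expanding det(x·I − A) (e.g. by cofactor expansion or by noting that A is similar to its Jordan form J, which has the same characteristic polynomial as A) gives
  χ_A(x) = x^3 + 15*x^2 + 75*x + 125
which factors as (x + 5)^3. The eigenvalues (with algebraic multiplicities) are λ = -5 with multiplicity 3.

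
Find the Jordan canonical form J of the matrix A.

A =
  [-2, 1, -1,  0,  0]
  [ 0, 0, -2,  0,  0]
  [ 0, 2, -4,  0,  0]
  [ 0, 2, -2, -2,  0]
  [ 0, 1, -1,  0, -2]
J_2(-2) ⊕ J_1(-2) ⊕ J_1(-2) ⊕ J_1(-2)

The characteristic polynomial is
  det(x·I − A) = x^5 + 10*x^4 + 40*x^3 + 80*x^2 + 80*x + 32 = (x + 2)^5

Eigenvalues and multiplicities (the geometric multiplicity of λ is n − rank(A − λI), which equals the number of Jordan blocks for λ):
  λ = -2: algebraic multiplicity = 5, geometric multiplicity = 4

Determining the block sizes for each eigenvalue:
  λ = -2: 4 blocks summing to 5 forces exactly one block of size 2 and the rest size 1 → block sizes [2, 1, 1, 1]

Assembling the blocks gives a Jordan form
J =
  [-2,  1,  0,  0,  0]
  [ 0, -2,  0,  0,  0]
  [ 0,  0, -2,  0,  0]
  [ 0,  0,  0, -2,  0]
  [ 0,  0,  0,  0, -2]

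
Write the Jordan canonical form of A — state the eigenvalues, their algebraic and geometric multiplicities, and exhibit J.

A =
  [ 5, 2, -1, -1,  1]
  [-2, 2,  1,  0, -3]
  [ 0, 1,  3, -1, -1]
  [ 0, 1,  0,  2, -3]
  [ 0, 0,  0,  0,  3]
J_3(3) ⊕ J_2(3)

The characteristic polynomial is
  det(x·I − A) = x^5 - 15*x^4 + 90*x^3 - 270*x^2 + 405*x - 243 = (x - 3)^5

Eigenvalues and multiplicities (the geometric multiplicity of λ is n − rank(A − λI), which equals the number of Jordan blocks for λ):
  λ = 3: algebraic multiplicity = 5, geometric multiplicity = 2

Determining the block sizes for each eigenvalue:
  λ = 3: with am = 5 and gm = 2, the partition is not yet determined (e.g. several partitions of 5 into 2 parts exist). Let N = A − (3)·I. Computing rank(N^1) = 3, rank(N^2) = 1, rank(N^3) = 0; the number of blocks of size ≥ j is rank(N^{j−1}) − rank(N^j), giving [2, 2, 1]. So we have 1 block(s) of size 3, 1 block(s) of size 2 → block sizes [3, 2]

Assembling the blocks gives a Jordan form
J =
  [3, 1, 0, 0, 0]
  [0, 3, 1, 0, 0]
  [0, 0, 3, 0, 0]
  [0, 0, 0, 3, 1]
  [0, 0, 0, 0, 3]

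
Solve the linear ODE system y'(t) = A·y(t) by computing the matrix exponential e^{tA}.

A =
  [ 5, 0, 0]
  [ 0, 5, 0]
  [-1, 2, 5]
e^{tA} =
  [exp(5*t), 0, 0]
  [0, exp(5*t), 0]
  [-t*exp(5*t), 2*t*exp(5*t), exp(5*t)]

Strategy: write A = P · J · P⁻¹ where J is a Jordan canonical form, so e^{tA} = P · e^{tJ} · P⁻¹, and e^{tJ} can be computed block-by-block.

A has Jordan form
J =
  [5, 1, 0]
  [0, 5, 0]
  [0, 0, 5]
(up to reordering of blocks).

Per-block formulas:
  For a 2×2 Jordan block J_2(5): exp(t · J_2(5)) = e^(5t)·(I + t·N), where N is the 2×2 nilpotent shift.
  For a 1×1 block at λ = 5: exp(t · [5]) = [e^(5t)].

After assembling e^{tJ} and conjugating by P, we get:

e^{tA} =
  [exp(5*t), 0, 0]
  [0, exp(5*t), 0]
  [-t*exp(5*t), 2*t*exp(5*t), exp(5*t)]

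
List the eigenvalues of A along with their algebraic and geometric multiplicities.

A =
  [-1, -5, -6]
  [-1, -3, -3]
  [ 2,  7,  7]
λ = 1: alg = 3, geom = 1

Step 1 — factor the characteristic polynomial to read off the algebraic multiplicities:
  χ_A(x) = (x - 1)^3

Step 2 — compute geometric multiplicities via the rank-nullity identity g(λ) = n − rank(A − λI):
  rank(A − (1)·I) = 2, so dim ker(A − (1)·I) = n − 2 = 1

Summary:
  λ = 1: algebraic multiplicity = 3, geometric multiplicity = 1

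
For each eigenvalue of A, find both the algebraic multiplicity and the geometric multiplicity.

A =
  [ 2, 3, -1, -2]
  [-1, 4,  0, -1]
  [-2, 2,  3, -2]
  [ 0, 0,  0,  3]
λ = 3: alg = 4, geom = 2

Step 1 — factor the characteristic polynomial to read off the algebraic multiplicities:
  χ_A(x) = (x - 3)^4

Step 2 — compute geometric multiplicities via the rank-nullity identity g(λ) = n − rank(A − λI):
  rank(A − (3)·I) = 2, so dim ker(A − (3)·I) = n − 2 = 2

Summary:
  λ = 3: algebraic multiplicity = 4, geometric multiplicity = 2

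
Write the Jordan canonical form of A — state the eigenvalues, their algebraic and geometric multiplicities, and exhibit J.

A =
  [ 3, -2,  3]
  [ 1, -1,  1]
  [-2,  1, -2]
J_3(0)

The characteristic polynomial is
  det(x·I − A) = x^3

Eigenvalues and multiplicities (the geometric multiplicity of λ is n − rank(A − λI), which equals the number of Jordan blocks for λ):
  λ = 0: algebraic multiplicity = 3, geometric multiplicity = 1

Determining the block sizes for each eigenvalue:
  λ = 0: one block (gm = 1), so the single block has size am = 3 → block sizes [3]

Assembling the blocks gives a Jordan form
J =
  [0, 1, 0]
  [0, 0, 1]
  [0, 0, 0]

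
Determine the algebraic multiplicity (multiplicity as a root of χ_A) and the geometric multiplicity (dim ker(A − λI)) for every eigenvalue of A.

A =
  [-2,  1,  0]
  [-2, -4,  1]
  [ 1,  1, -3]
λ = -3: alg = 3, geom = 1

Step 1 — factor the characteristic polynomial to read off the algebraic multiplicities:
  χ_A(x) = (x + 3)^3

Step 2 — compute geometric multiplicities via the rank-nullity identity g(λ) = n − rank(A − λI):
  rank(A − (-3)·I) = 2, so dim ker(A − (-3)·I) = n − 2 = 1

Summary:
  λ = -3: algebraic multiplicity = 3, geometric multiplicity = 1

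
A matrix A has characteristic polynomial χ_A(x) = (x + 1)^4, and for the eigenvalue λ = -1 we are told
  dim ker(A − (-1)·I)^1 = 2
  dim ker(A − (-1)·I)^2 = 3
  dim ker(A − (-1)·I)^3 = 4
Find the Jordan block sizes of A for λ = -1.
Block sizes for λ = -1: [3, 1]

From the dimensions of kernels of powers, the number of Jordan blocks of size at least j is d_j − d_{j−1} where d_j = dim ker(N^j) (with d_0 = 0). Computing the differences gives [2, 1, 1].
The number of blocks of size exactly k is (#blocks of size ≥ k) − (#blocks of size ≥ k + 1), so the partition is: 1 block(s) of size 1, 1 block(s) of size 3.
In nonincreasing order the block sizes are [3, 1].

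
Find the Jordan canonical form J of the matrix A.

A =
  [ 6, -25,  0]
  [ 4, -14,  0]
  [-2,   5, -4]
J_2(-4) ⊕ J_1(-4)

The characteristic polynomial is
  det(x·I − A) = x^3 + 12*x^2 + 48*x + 64 = (x + 4)^3

Eigenvalues and multiplicities (the geometric multiplicity of λ is n − rank(A − λI), which equals the number of Jordan blocks for λ):
  λ = -4: algebraic multiplicity = 3, geometric multiplicity = 2

Determining the block sizes for each eigenvalue:
  λ = -4: 2 blocks summing to 3 forces exactly one block of size 2 and the rest size 1 → block sizes [2, 1]

Assembling the blocks gives a Jordan form
J =
  [-4,  1,  0]
  [ 0, -4,  0]
  [ 0,  0, -4]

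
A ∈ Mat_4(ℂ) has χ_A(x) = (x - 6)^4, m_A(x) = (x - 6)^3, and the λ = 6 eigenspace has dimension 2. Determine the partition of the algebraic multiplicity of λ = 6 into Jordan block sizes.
Block sizes for λ = 6: [3, 1]

Step 1 — from the characteristic polynomial, algebraic multiplicity of λ = 6 is 4. From dim ker(A − (6)·I) = 2, there are exactly 2 Jordan blocks for λ = 6.
Step 2 — from the minimal polynomial, the factor (x − 6)^3 tells us the largest block for λ = 6 has size 3.
Step 3 — with total size 4, 2 blocks, and largest block 3, the block sizes (in nonincreasing order) are [3, 1].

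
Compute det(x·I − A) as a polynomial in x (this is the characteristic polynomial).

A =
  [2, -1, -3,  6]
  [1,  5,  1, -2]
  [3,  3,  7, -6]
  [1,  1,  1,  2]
x^4 - 16*x^3 + 96*x^2 - 256*x + 256

Expanding det(x·I − A) (e.g. by cofactor expansion or by noting that A is similar to its Jordan form J, which has the same characteristic polynomial as A) gives
  χ_A(x) = x^4 - 16*x^3 + 96*x^2 - 256*x + 256
which factors as (x - 4)^4. The eigenvalues (with algebraic multiplicities) are λ = 4 with multiplicity 4.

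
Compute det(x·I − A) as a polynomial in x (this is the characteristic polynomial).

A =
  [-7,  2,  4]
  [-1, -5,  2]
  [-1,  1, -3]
x^3 + 15*x^2 + 75*x + 125

Expanding det(x·I − A) (e.g. by cofactor expansion or by noting that A is similar to its Jordan form J, which has the same characteristic polynomial as A) gives
  χ_A(x) = x^3 + 15*x^2 + 75*x + 125
which factors as (x + 5)^3. The eigenvalues (with algebraic multiplicities) are λ = -5 with multiplicity 3.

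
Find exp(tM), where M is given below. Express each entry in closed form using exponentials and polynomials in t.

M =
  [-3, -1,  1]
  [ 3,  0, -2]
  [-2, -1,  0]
e^{tM} =
  [-t^2*exp(-t)/2 - 2*t*exp(-t) + exp(-t), -t*exp(-t), t^2*exp(-t)/2 + t*exp(-t)]
  [t^2*exp(-t)/2 + 3*t*exp(-t), t*exp(-t) + exp(-t), -t^2*exp(-t)/2 - 2*t*exp(-t)]
  [-t^2*exp(-t)/2 - 2*t*exp(-t), -t*exp(-t), t^2*exp(-t)/2 + t*exp(-t) + exp(-t)]

Strategy: write M = P · J · P⁻¹ where J is a Jordan canonical form, so e^{tM} = P · e^{tJ} · P⁻¹, and e^{tJ} can be computed block-by-block.

M has Jordan form
J =
  [-1,  1,  0]
  [ 0, -1,  1]
  [ 0,  0, -1]
(up to reordering of blocks).

Per-block formulas:
  For a 3×3 Jordan block J_3(-1): exp(t · J_3(-1)) = e^(-1t)·(I + t·N + (t^2/2)·N^2), where N is the 3×3 nilpotent shift.

After assembling e^{tJ} and conjugating by P, we get:

e^{tM} =
  [-t^2*exp(-t)/2 - 2*t*exp(-t) + exp(-t), -t*exp(-t), t^2*exp(-t)/2 + t*exp(-t)]
  [t^2*exp(-t)/2 + 3*t*exp(-t), t*exp(-t) + exp(-t), -t^2*exp(-t)/2 - 2*t*exp(-t)]
  [-t^2*exp(-t)/2 - 2*t*exp(-t), -t*exp(-t), t^2*exp(-t)/2 + t*exp(-t) + exp(-t)]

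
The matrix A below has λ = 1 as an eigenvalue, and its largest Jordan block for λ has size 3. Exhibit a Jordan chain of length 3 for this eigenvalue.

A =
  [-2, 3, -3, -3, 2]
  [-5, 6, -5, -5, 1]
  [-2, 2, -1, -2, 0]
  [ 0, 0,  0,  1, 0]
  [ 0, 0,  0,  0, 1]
A Jordan chain for λ = 1 of length 3:
v_1 = (-3, -5, -2, 0, 0)ᵀ
v_2 = (2, 1, 0, 0, 0)ᵀ
v_3 = (0, 0, 0, 0, 1)ᵀ

Let N = A − (1)·I. We want v_3 with N^3 v_3 = 0 but N^2 v_3 ≠ 0; then v_{j-1} := N · v_j for j = 3, …, 2.

Pick v_3 = (0, 0, 0, 0, 1)ᵀ.
Then v_2 = N · v_3 = (2, 1, 0, 0, 0)ᵀ.
Then v_1 = N · v_2 = (-3, -5, -2, 0, 0)ᵀ.

Sanity check: (A − (1)·I) v_1 = (0, 0, 0, 0, 0)ᵀ = 0. ✓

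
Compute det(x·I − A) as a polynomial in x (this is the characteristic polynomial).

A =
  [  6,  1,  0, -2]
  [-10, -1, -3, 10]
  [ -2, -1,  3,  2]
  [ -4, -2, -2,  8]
x^4 - 16*x^3 + 96*x^2 - 256*x + 256

Expanding det(x·I − A) (e.g. by cofactor expansion or by noting that A is similar to its Jordan form J, which has the same characteristic polynomial as A) gives
  χ_A(x) = x^4 - 16*x^3 + 96*x^2 - 256*x + 256
which factors as (x - 4)^4. The eigenvalues (with algebraic multiplicities) are λ = 4 with multiplicity 4.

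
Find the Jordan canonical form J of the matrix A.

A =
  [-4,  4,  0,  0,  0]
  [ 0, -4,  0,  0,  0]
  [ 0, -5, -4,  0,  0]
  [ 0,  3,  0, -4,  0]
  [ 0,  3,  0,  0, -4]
J_2(-4) ⊕ J_1(-4) ⊕ J_1(-4) ⊕ J_1(-4)

The characteristic polynomial is
  det(x·I − A) = x^5 + 20*x^4 + 160*x^3 + 640*x^2 + 1280*x + 1024 = (x + 4)^5

Eigenvalues and multiplicities (the geometric multiplicity of λ is n − rank(A − λI), which equals the number of Jordan blocks for λ):
  λ = -4: algebraic multiplicity = 5, geometric multiplicity = 4

Determining the block sizes for each eigenvalue:
  λ = -4: 4 blocks summing to 5 forces exactly one block of size 2 and the rest size 1 → block sizes [2, 1, 1, 1]

Assembling the blocks gives a Jordan form
J =
  [-4,  1,  0,  0,  0]
  [ 0, -4,  0,  0,  0]
  [ 0,  0, -4,  0,  0]
  [ 0,  0,  0, -4,  0]
  [ 0,  0,  0,  0, -4]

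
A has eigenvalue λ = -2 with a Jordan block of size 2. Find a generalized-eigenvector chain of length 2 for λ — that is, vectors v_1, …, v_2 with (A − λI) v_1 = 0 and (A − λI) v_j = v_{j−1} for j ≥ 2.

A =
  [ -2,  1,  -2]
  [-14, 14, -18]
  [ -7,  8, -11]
A Jordan chain for λ = -2 of length 2:
v_1 = (1, 2, 1)ᵀ
v_2 = (1, 1, 0)ᵀ

Let N = A − (-2)·I. We want v_2 with N^2 v_2 = 0 but N^1 v_2 ≠ 0; then v_{j-1} := N · v_j for j = 2, …, 2.

Pick v_2 = (1, 1, 0)ᵀ.
Then v_1 = N · v_2 = (1, 2, 1)ᵀ.

Sanity check: (A − (-2)·I) v_1 = (0, 0, 0)ᵀ = 0. ✓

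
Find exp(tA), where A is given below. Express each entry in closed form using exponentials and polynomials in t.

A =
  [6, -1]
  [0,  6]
e^{tA} =
  [exp(6*t), -t*exp(6*t)]
  [0, exp(6*t)]

Strategy: write A = P · J · P⁻¹ where J is a Jordan canonical form, so e^{tA} = P · e^{tJ} · P⁻¹, and e^{tJ} can be computed block-by-block.

A has Jordan form
J =
  [6, 1]
  [0, 6]
(up to reordering of blocks).

Per-block formulas:
  For a 2×2 Jordan block J_2(6): exp(t · J_2(6)) = e^(6t)·(I + t·N), where N is the 2×2 nilpotent shift.

After assembling e^{tJ} and conjugating by P, we get:

e^{tA} =
  [exp(6*t), -t*exp(6*t)]
  [0, exp(6*t)]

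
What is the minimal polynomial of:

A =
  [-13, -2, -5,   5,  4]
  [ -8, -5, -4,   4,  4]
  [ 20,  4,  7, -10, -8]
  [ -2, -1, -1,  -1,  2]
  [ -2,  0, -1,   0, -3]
x^3 + 9*x^2 + 27*x + 27

The characteristic polynomial is χ_A(x) = (x + 3)^5, so the eigenvalues are known. The minimal polynomial is
  m_A(x) = Π_λ (x − λ)^{k_λ}
where k_λ is the size of the *largest* Jordan block for λ (equivalently, the smallest k with (A − λI)^k v = 0 for every generalised eigenvector v of λ).

  λ = -3: largest Jordan block has size 3, contributing (x + 3)^3

So m_A(x) = (x + 3)^3 = x^3 + 9*x^2 + 27*x + 27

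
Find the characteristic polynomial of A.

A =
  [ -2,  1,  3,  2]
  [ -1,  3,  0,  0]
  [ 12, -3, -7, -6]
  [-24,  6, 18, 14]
x^4 - 8*x^3 + 24*x^2 - 32*x + 16

Expanding det(x·I − A) (e.g. by cofactor expansion or by noting that A is similar to its Jordan form J, which has the same characteristic polynomial as A) gives
  χ_A(x) = x^4 - 8*x^3 + 24*x^2 - 32*x + 16
which factors as (x - 2)^4. The eigenvalues (with algebraic multiplicities) are λ = 2 with multiplicity 4.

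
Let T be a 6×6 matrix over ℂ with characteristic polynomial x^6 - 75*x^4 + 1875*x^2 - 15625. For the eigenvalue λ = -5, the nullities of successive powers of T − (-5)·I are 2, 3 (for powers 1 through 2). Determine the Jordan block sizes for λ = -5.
Block sizes for λ = -5: [2, 1]

From the dimensions of kernels of powers, the number of Jordan blocks of size at least j is d_j − d_{j−1} where d_j = dim ker(N^j) (with d_0 = 0). Computing the differences gives [2, 1].
The number of blocks of size exactly k is (#blocks of size ≥ k) − (#blocks of size ≥ k + 1), so the partition is: 1 block(s) of size 1, 1 block(s) of size 2.
In nonincreasing order the block sizes are [2, 1].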